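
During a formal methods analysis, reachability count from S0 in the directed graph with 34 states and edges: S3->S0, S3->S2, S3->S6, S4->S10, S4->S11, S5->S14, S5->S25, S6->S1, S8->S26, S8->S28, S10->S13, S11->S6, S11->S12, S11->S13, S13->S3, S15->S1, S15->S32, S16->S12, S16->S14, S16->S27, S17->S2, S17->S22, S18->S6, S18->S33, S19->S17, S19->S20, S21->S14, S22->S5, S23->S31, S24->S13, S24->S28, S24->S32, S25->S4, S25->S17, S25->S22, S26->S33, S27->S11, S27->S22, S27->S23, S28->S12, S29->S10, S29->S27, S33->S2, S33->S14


BFS from S0:
  layer 0: {S0}
Reachable set: {S0}
Count = 1

1


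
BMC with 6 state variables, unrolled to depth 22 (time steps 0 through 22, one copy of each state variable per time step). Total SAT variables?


BMC unrolls to depth k, creating one copy of each state var for steps 0..k.
Step count = 22 + 1 = 23 (steps 0 through 22)
Vars per step = 6
Total = 6 * 23 = 138

138


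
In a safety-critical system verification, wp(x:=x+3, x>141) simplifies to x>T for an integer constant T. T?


Formula: wp(x:=E, P) = P[E/x] (substitute E for x in postcondition)
Step 1: Postcondition: x>141
Step 2: Substitute x+3 for x: x+3>141
Step 3: Solve for x: x > 141-3 = 138

138


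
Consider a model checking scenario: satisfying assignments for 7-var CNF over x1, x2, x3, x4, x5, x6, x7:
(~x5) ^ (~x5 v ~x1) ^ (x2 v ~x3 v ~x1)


CNF with 3 clauses over 7 vars (128 assignments).
An assignment satisfies CNF iff every clause has >=1 true literal.
Check each row (bits = x1,x2,x3,x4,x5,x6,x7; clause T/F shown):
  row 0 [0000000]: clauses=TTT -> 1
  row 1 [0000001]: clauses=TTT -> 1
  row 2 [0000010]: clauses=TTT -> 1
  row 3 [0000011]: clauses=TTT -> 1
  row 4 [0000100]: clauses=FTT -> 0
  (every remaining row is evaluated the same way; all 128 results are listed next)
Full result column, 8 rows per line (x1,x2,x3,x4 fixed per line; x5,x6,x7 runs 000..111 left to right):
  rows 0-7 [x1,x2,x3,x4=0000]: 11110000  (ones: 4)
  rows 8-15 [x1,x2,x3,x4=0001]: 11110000  (ones: 4)
  rows 16-23 [x1,x2,x3,x4=0010]: 11110000  (ones: 4)
  rows 24-31 [x1,x2,x3,x4=0011]: 11110000  (ones: 4)
  rows 32-39 [x1,x2,x3,x4=0100]: 11110000  (ones: 4)
  rows 40-47 [x1,x2,x3,x4=0101]: 11110000  (ones: 4)
  rows 48-55 [x1,x2,x3,x4=0110]: 11110000  (ones: 4)
  rows 56-63 [x1,x2,x3,x4=0111]: 11110000  (ones: 4)
  rows 64-71 [x1,x2,x3,x4=1000]: 11110000  (ones: 4)
  rows 72-79 [x1,x2,x3,x4=1001]: 11110000  (ones: 4)
  rows 80-87 [x1,x2,x3,x4=1010]: 00000000  (ones: 0)
  rows 88-95 [x1,x2,x3,x4=1011]: 00000000  (ones: 0)
  rows 96-103 [x1,x2,x3,x4=1100]: 11110000  (ones: 4)
  rows 104-111 [x1,x2,x3,x4=1101]: 11110000  (ones: 4)
  rows 112-119 [x1,x2,x3,x4=1110]: 11110000  (ones: 4)
  rows 120-127 [x1,x2,x3,x4=1111]: 11110000  (ones: 4)
Satisfying assignments = 4+4+4+4+4+4+4+4+4+4+0+0+4+4+4+4 = 56

56


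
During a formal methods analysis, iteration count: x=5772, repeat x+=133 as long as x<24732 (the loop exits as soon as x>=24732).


Step 1: x goes from 5772 toward 24732 by 133; the body runs while x<24732, so iterations = ceil((bound-start)/step)
Step 2: Distance=18960
Step 3: ceil(18960/133)=143

143


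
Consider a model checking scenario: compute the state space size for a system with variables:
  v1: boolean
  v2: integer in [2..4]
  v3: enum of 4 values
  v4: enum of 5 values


State space = product of domain sizes of all variables.
Domain sizes:
  v1 (boolean): 2
  v2 (integer in [2..4]): 3
  v3 (enum of 4 values): 4
  v4 (enum of 5 values): 5
Product = 2 * 3 * 4 * 5 = 120

120


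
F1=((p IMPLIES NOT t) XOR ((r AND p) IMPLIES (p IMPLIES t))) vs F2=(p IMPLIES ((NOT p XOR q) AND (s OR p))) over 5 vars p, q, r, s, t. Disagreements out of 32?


F1 = ((p IMPLIES NOT t) XOR ((r AND p) IMPLIES (p IMPLIES t)))
F2 = (p IMPLIES ((NOT p XOR q) AND (s OR p)))
Evaluate both on each of 32 rows (bits = p,q,r,s,t):
  row 0 [00000]: F1=0 F2=1 (differ) -> 1
  row 1 [00001]: F1=0 F2=1 (differ) -> 1
  row 2 [00010]: F1=0 F2=1 (differ) -> 1
  row 3 [00011]: F1=0 F2=1 (differ) -> 1
  row 4 [00100]: F1=0 F2=1 (differ) -> 1
  row 5 [00101]: F1=0 F2=1 (differ) -> 1
  row 6 [00110]: F1=0 F2=1 (differ) -> 1
  row 7 [00111]: F1=0 F2=1 (differ) -> 1
  row 8 [01000]: F1=0 F2=1 (differ) -> 1
  row 9 [01001]: F1=0 F2=1 (differ) -> 1
  row 10 [01010]: F1=0 F2=1 (differ) -> 1
  row 11 [01011]: F1=0 F2=1 (differ) -> 1
  row 12 [01100]: F1=0 F2=1 (differ) -> 1
  row 13 [01101]: F1=0 F2=1 (differ) -> 1
  row 14 [01110]: F1=0 F2=1 (differ) -> 1
  row 15 [01111]: F1=0 F2=1 (differ) -> 1
  row 16 [10000]: F1=0 F2=0 -> 0
  row 17 [10001]: F1=1 F2=0 (differ) -> 1
  row 18 [10010]: F1=0 F2=0 -> 0
  row 19 [10011]: F1=1 F2=0 (differ) -> 1
  row 20 [10100]: F1=1 F2=0 (differ) -> 1
  row 21 [10101]: F1=1 F2=0 (differ) -> 1
  row 22 [10110]: F1=1 F2=0 (differ) -> 1
  row 23 [10111]: F1=1 F2=0 (differ) -> 1
  row 24 [11000]: F1=0 F2=1 (differ) -> 1
  row 25 [11001]: F1=1 F2=1 -> 0
  row 26 [11010]: F1=0 F2=1 (differ) -> 1
  row 27 [11011]: F1=1 F2=1 -> 0
  row 28 [11100]: F1=1 F2=1 -> 0
  row 29 [11101]: F1=1 F2=1 -> 0
  row 30 [11110]: F1=1 F2=1 -> 0
  row 31 [11111]: F1=1 F2=1 -> 0
Full result column, 8 rows per line (p,q fixed per line; r,s,t runs 000..111 left to right):
  rows 0-7 [p,q=00]: 11111111  (ones: 8)
  rows 8-15 [p,q=01]: 11111111  (ones: 8)
  rows 16-23 [p,q=10]: 01011111  (ones: 6)
  rows 24-31 [p,q=11]: 10100000  (ones: 2)
Disagreements = 8+8+6+2 = 24

24


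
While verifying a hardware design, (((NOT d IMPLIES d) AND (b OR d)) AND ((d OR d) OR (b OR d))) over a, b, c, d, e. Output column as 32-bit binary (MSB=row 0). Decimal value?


Formula: (((NOT d IMPLIES d) AND (b OR d)) AND ((d OR d) OR (b OR d))) over a, b, c, d, e (32 rows)
Evaluate each row (bits = a,b,c,d,e, MSB first):
  row 0 [00000]: (((NOT 0 IMPLIES 0) AND (0 OR 0)) AND ((0 OR 0) OR (0 OR 0))) -> 0
  row 1 [00001]: (((NOT 0 IMPLIES 0) AND (0 OR 0)) AND ((0 OR 0) OR (0 OR 0))) -> 0
  row 2 [00010]: (((NOT 1 IMPLIES 1) AND (0 OR 1)) AND ((1 OR 1) OR (0 OR 1))) -> 1
  row 3 [00011]: (((NOT 1 IMPLIES 1) AND (0 OR 1)) AND ((1 OR 1) OR (0 OR 1))) -> 1
  row 4 [00100]: (((NOT 0 IMPLIES 0) AND (0 OR 0)) AND ((0 OR 0) OR (0 OR 0))) -> 0
  row 5 [00101]: (((NOT 0 IMPLIES 0) AND (0 OR 0)) AND ((0 OR 0) OR (0 OR 0))) -> 0
  row 6 [00110]: (((NOT 1 IMPLIES 1) AND (0 OR 1)) AND ((1 OR 1) OR (0 OR 1))) -> 1
  row 7 [00111]: (((NOT 1 IMPLIES 1) AND (0 OR 1)) AND ((1 OR 1) OR (0 OR 1))) -> 1
  row 8 [01000]: (((NOT 0 IMPLIES 0) AND (1 OR 0)) AND ((0 OR 0) OR (1 OR 0))) -> 0
  row 9 [01001]: (((NOT 0 IMPLIES 0) AND (1 OR 0)) AND ((0 OR 0) OR (1 OR 0))) -> 0
  row 10 [01010]: (((NOT 1 IMPLIES 1) AND (1 OR 1)) AND ((1 OR 1) OR (1 OR 1))) -> 1
  row 11 [01011]: (((NOT 1 IMPLIES 1) AND (1 OR 1)) AND ((1 OR 1) OR (1 OR 1))) -> 1
  row 12 [01100]: (((NOT 0 IMPLIES 0) AND (1 OR 0)) AND ((0 OR 0) OR (1 OR 0))) -> 0
  row 13 [01101]: (((NOT 0 IMPLIES 0) AND (1 OR 0)) AND ((0 OR 0) OR (1 OR 0))) -> 0
  row 14 [01110]: (((NOT 1 IMPLIES 1) AND (1 OR 1)) AND ((1 OR 1) OR (1 OR 1))) -> 1
  row 15 [01111]: (((NOT 1 IMPLIES 1) AND (1 OR 1)) AND ((1 OR 1) OR (1 OR 1))) -> 1
  row 16 [10000]: (((NOT 0 IMPLIES 0) AND (0 OR 0)) AND ((0 OR 0) OR (0 OR 0))) -> 0
  row 17 [10001]: (((NOT 0 IMPLIES 0) AND (0 OR 0)) AND ((0 OR 0) OR (0 OR 0))) -> 0
  row 18 [10010]: (((NOT 1 IMPLIES 1) AND (0 OR 1)) AND ((1 OR 1) OR (0 OR 1))) -> 1
  row 19 [10011]: (((NOT 1 IMPLIES 1) AND (0 OR 1)) AND ((1 OR 1) OR (0 OR 1))) -> 1
  row 20 [10100]: (((NOT 0 IMPLIES 0) AND (0 OR 0)) AND ((0 OR 0) OR (0 OR 0))) -> 0
  row 21 [10101]: (((NOT 0 IMPLIES 0) AND (0 OR 0)) AND ((0 OR 0) OR (0 OR 0))) -> 0
  row 22 [10110]: (((NOT 1 IMPLIES 1) AND (0 OR 1)) AND ((1 OR 1) OR (0 OR 1))) -> 1
  row 23 [10111]: (((NOT 1 IMPLIES 1) AND (0 OR 1)) AND ((1 OR 1) OR (0 OR 1))) -> 1
  row 24 [11000]: (((NOT 0 IMPLIES 0) AND (1 OR 0)) AND ((0 OR 0) OR (1 OR 0))) -> 0
  row 25 [11001]: (((NOT 0 IMPLIES 0) AND (1 OR 0)) AND ((0 OR 0) OR (1 OR 0))) -> 0
  row 26 [11010]: (((NOT 1 IMPLIES 1) AND (1 OR 1)) AND ((1 OR 1) OR (1 OR 1))) -> 1
  row 27 [11011]: (((NOT 1 IMPLIES 1) AND (1 OR 1)) AND ((1 OR 1) OR (1 OR 1))) -> 1
  row 28 [11100]: (((NOT 0 IMPLIES 0) AND (1 OR 0)) AND ((0 OR 0) OR (1 OR 0))) -> 0
  row 29 [11101]: (((NOT 0 IMPLIES 0) AND (1 OR 0)) AND ((0 OR 0) OR (1 OR 0))) -> 0
  row 30 [11110]: (((NOT 1 IMPLIES 1) AND (1 OR 1)) AND ((1 OR 1) OR (1 OR 1))) -> 1
  row 31 [11111]: (((NOT 1 IMPLIES 1) AND (1 OR 1)) AND ((1 OR 1) OR (1 OR 1))) -> 1
Full result column, 4 rows per line (a,b,c fixed per line; d,e runs 00..11 left to right):
  rows 0-3 [a,b,c=000]: 0011  = hex 3
  rows 4-7 [a,b,c=001]: 0011  = hex 3
  rows 8-11 [a,b,c=010]: 0011  = hex 3
  rows 12-15 [a,b,c=011]: 0011  = hex 3
  rows 16-19 [a,b,c=100]: 0011  = hex 3
  rows 20-23 [a,b,c=101]: 0011  = hex 3
  rows 24-27 [a,b,c=110]: 0011  = hex 3
  rows 28-31 [a,b,c=111]: 0011  = hex 3
Output column (row 0 .. row 31) = 00110011001100110011001100110011
Output column grouped in 4s = 0011 0011 0011 0011 0011 0011 0011 0011 = 0x33333333
Convert to decimal digit by digit (value = value*16 + digit):
  3 -> 3
  3*16 + 3 = 51
  51*16 + 3 = 819
  819*16 + 3 = 13107
  13107*16 + 3 = 209715
  209715*16 + 3 = 3355443
  3355443*16 + 3 = 53687091
  53687091*16 + 3 = 858993459
Decimal = 858993459

858993459


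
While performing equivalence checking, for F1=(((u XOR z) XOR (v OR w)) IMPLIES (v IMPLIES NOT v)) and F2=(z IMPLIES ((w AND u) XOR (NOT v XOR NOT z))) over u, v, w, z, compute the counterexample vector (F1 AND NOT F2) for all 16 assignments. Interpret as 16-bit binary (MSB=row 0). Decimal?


F1 = (((u XOR z) XOR (v OR w)) IMPLIES (v IMPLIES NOT v))
F2 = (z IMPLIES ((w AND u) XOR (NOT v XOR NOT z)))
Counterexample to F1=>F2 is where F1=1 and F2=0.
Evaluate each row (bits = u,v,w,z, MSB first):
  row 0 [0000]: F1=1 F2=1 -> F1&~F2 -> 0
  row 1 [0001]: F1=1 F2=1 -> F1&~F2 -> 0
  row 2 [0010]: F1=1 F2=1 -> F1&~F2 -> 0
  row 3 [0011]: F1=1 F2=1 -> F1&~F2 -> 0
  row 4 [0100]: F1=0 F2=1 -> F1&~F2 -> 0
  row 5 [0101]: F1=1 F2=0 -> F1&~F2 -> 1
  row 6 [0110]: F1=0 F2=1 -> F1&~F2 -> 0
  row 7 [0111]: F1=1 F2=0 -> F1&~F2 -> 1
  row 8 [1000]: F1=1 F2=1 -> F1&~F2 -> 0
  row 9 [1001]: F1=1 F2=1 -> F1&~F2 -> 0
  row 10 [1010]: F1=1 F2=1 -> F1&~F2 -> 0
  row 11 [1011]: F1=1 F2=0 -> F1&~F2 -> 1
  row 12 [1100]: F1=1 F2=1 -> F1&~F2 -> 0
  row 13 [1101]: F1=0 F2=0 -> F1&~F2 -> 0
  row 14 [1110]: F1=1 F2=1 -> F1&~F2 -> 0
  row 15 [1111]: F1=0 F2=1 -> F1&~F2 -> 0
Full result column, 4 rows per line (u,v fixed per line; w,z runs 00..11 left to right):
  rows 0-3 [u,v=00]: 0000  = hex 0
  rows 4-7 [u,v=01]: 0101  = hex 5
  rows 8-11 [u,v=10]: 0001  = hex 1
  rows 12-15 [u,v=11]: 0000  = hex 0
Counterexample vector (row 0 .. row 15) = 0000010100010000
Output column grouped in 4s = 0000 0101 0001 0000 = 0x0510
Convert to decimal digit by digit (value = value*16 + digit):
  0 -> 0
  0*16 + 5 = 5
  5*16 + 1 = 81
  81*16 + 0 = 1296
Decimal = 1296

1296


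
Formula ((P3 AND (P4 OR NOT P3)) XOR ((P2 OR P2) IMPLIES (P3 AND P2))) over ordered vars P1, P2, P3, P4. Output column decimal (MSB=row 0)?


Formula: ((P3 AND (P4 OR NOT P3)) XOR ((P2 OR P2) IMPLIES (P3 AND P2))) over P1, P2, P3, P4 (16 rows)
Evaluate each row (bits = P1,P2,P3,P4, MSB first):
  row 0 [0000]: ((0 AND (0 OR NOT 0)) XOR ((0 OR 0) IMPLIES (0 AND 0))) -> 1
  row 1 [0001]: ((0 AND (1 OR NOT 0)) XOR ((0 OR 0) IMPLIES (0 AND 0))) -> 1
  row 2 [0010]: ((1 AND (0 OR NOT 1)) XOR ((0 OR 0) IMPLIES (1 AND 0))) -> 1
  row 3 [0011]: ((1 AND (1 OR NOT 1)) XOR ((0 OR 0) IMPLIES (1 AND 0))) -> 0
  row 4 [0100]: ((0 AND (0 OR NOT 0)) XOR ((1 OR 1) IMPLIES (0 AND 1))) -> 0
  row 5 [0101]: ((0 AND (1 OR NOT 0)) XOR ((1 OR 1) IMPLIES (0 AND 1))) -> 0
  row 6 [0110]: ((1 AND (0 OR NOT 1)) XOR ((1 OR 1) IMPLIES (1 AND 1))) -> 1
  row 7 [0111]: ((1 AND (1 OR NOT 1)) XOR ((1 OR 1) IMPLIES (1 AND 1))) -> 0
  row 8 [1000]: ((0 AND (0 OR NOT 0)) XOR ((0 OR 0) IMPLIES (0 AND 0))) -> 1
  row 9 [1001]: ((0 AND (1 OR NOT 0)) XOR ((0 OR 0) IMPLIES (0 AND 0))) -> 1
  row 10 [1010]: ((1 AND (0 OR NOT 1)) XOR ((0 OR 0) IMPLIES (1 AND 0))) -> 1
  row 11 [1011]: ((1 AND (1 OR NOT 1)) XOR ((0 OR 0) IMPLIES (1 AND 0))) -> 0
  row 12 [1100]: ((0 AND (0 OR NOT 0)) XOR ((1 OR 1) IMPLIES (0 AND 1))) -> 0
  row 13 [1101]: ((0 AND (1 OR NOT 0)) XOR ((1 OR 1) IMPLIES (0 AND 1))) -> 0
  row 14 [1110]: ((1 AND (0 OR NOT 1)) XOR ((1 OR 1) IMPLIES (1 AND 1))) -> 1
  row 15 [1111]: ((1 AND (1 OR NOT 1)) XOR ((1 OR 1) IMPLIES (1 AND 1))) -> 0
Full result column, 4 rows per line (P1,P2 fixed per line; P3,P4 runs 00..11 left to right):
  rows 0-3 [P1,P2=00]: 1110  = hex E
  rows 4-7 [P1,P2=01]: 0010  = hex 2
  rows 8-11 [P1,P2=10]: 1110  = hex E
  rows 12-15 [P1,P2=11]: 0010  = hex 2
Output column (row 0 .. row 15) = 1110001011100010
Output column grouped in 4s = 1110 0010 1110 0010 = 0xE2E2
Convert to decimal digit by digit (value = value*16 + digit):
  E -> 14
  14*16 + 2 = 226
  226*16 + 14 (E) = 3630
  3630*16 + 2 = 58082
Decimal = 58082

58082


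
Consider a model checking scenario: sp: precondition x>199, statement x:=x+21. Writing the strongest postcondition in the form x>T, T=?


Formula: sp(P, x:=E) = exists old_x. (x = E[old_x/x]) AND P[old_x/x] (old_x is the value of x before the assignment; eliminate old_x by solving x = E[old_x/x] for old_x)
Step 1: Precondition P: x>199, i.e. old_x > 199
Step 2: Assignment gives x = old_x + 21, so old_x = x - 21
Step 3: Substitute into P: x - 21 > 199
Step 4: Simplify: x > 199+21 = 220

220


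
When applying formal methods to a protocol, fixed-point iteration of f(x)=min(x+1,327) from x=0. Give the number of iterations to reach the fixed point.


Step 1: x=0, cap=327, increment=1
Step 2: x grows by 1 each step until capped at 327; fixed point is x=327
Step 3: iterations = ceil(327/1) = 327

327


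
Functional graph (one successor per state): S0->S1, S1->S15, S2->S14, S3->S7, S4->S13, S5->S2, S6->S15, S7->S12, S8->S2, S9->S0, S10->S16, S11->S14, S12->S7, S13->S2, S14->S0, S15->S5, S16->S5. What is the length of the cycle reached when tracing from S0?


Trace from S0 until a state repeats:
  S0 -> S1 -> S15 -> S5 -> S2 -> S14 -> S0
S0 first seen at step 0, revisited at step 6.
Cycle length = 6 - 0 = 6

6


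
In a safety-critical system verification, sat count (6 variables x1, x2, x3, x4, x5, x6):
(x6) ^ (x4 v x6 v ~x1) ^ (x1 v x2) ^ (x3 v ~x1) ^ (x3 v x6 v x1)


CNF with 5 clauses over 6 vars (64 assignments).
An assignment satisfies CNF iff every clause has >=1 true literal.
Check each row (bits = x1,x2,x3,x4,x5,x6; clause T/F shown):
  row 0 [000000]: clauses=FTFTF -> 0
  row 1 [000001]: clauses=TTFTT -> 0
  row 2 [000010]: clauses=FTFTF -> 0
  row 3 [000011]: clauses=TTFTT -> 0
  row 4 [000100]: clauses=FTFTF -> 0
  (every remaining row is evaluated the same way; all 64 results are listed next)
Full result column, 8 rows per line (x1,x2,x3 fixed per line; x4,x5,x6 runs 000..111 left to right):
  rows 0-7 [x1,x2,x3=000]: 00000000  (ones: 0)
  rows 8-15 [x1,x2,x3=001]: 00000000  (ones: 0)
  rows 16-23 [x1,x2,x3=010]: 01010101  (ones: 4)
  rows 24-31 [x1,x2,x3=011]: 01010101  (ones: 4)
  rows 32-39 [x1,x2,x3=100]: 00000000  (ones: 0)
  rows 40-47 [x1,x2,x3=101]: 01010101  (ones: 4)
  rows 48-55 [x1,x2,x3=110]: 00000000  (ones: 0)
  rows 56-63 [x1,x2,x3=111]: 01010101  (ones: 4)
Satisfying assignments = 0+0+4+4+0+4+0+4 = 16

16


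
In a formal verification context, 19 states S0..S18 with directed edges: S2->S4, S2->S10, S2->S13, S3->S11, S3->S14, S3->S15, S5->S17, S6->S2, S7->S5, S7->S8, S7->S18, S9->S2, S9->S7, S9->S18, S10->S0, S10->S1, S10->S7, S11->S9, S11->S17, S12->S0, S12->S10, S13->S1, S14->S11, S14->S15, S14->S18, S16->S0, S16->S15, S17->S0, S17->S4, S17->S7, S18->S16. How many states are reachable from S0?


BFS from S0:
  layer 0: {S0}
Reachable set: {S0}
Count = 1

1


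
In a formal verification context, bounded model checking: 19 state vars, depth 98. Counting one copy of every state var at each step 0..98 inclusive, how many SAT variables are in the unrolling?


BMC unrolls to depth k, creating one copy of each state var for steps 0..k.
Step count = 98 + 1 = 99 (steps 0 through 98)
Vars per step = 19
Total = 19 * 99 = 1881

1881


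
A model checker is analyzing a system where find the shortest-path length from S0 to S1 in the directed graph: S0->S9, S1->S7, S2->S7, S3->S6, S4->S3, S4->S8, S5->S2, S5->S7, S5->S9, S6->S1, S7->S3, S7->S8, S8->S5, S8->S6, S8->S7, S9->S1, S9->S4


BFS layer-by-layer from S0:
  dist 0: {S0}
  dist 1: {S9}
  dist 2: {S1, S4}
  -> S1 reached at distance 2
Shortest path length = 2

2


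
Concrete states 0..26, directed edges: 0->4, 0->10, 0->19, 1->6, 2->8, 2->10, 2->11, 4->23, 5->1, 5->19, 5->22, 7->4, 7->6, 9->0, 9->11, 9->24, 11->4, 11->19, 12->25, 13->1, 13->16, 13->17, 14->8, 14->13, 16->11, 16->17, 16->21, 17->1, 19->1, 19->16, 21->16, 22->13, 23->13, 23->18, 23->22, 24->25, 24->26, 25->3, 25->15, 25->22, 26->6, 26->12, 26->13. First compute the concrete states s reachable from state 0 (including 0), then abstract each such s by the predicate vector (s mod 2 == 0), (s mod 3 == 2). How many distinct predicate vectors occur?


BFS from 0:
Concrete reachable: {0, 1, 4, 6, 10, 11, 13, 16, 17, 18, 19, 21, 22, 23}
Abstract via predicates (s mod 2 == 0), (s mod 3 == 2):
  (0,0) <- {1, 13, 19, 21}
  (0,1) <- {11, 17, 23}
  (1,0) <- {0, 4, 6, 10, 16, 18, 22}
Distinct abstract states = 3

3


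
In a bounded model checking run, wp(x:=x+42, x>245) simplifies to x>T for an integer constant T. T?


Formula: wp(x:=E, P) = P[E/x] (substitute E for x in postcondition)
Step 1: Postcondition: x>245
Step 2: Substitute x+42 for x: x+42>245
Step 3: Solve for x: x > 245-42 = 203

203


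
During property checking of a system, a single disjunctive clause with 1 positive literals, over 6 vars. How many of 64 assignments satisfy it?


Step 1: Total=2^6=64
Step 2: Unsat when all 1 false: 2^5=32
Step 3: Sat=64-32=32

32


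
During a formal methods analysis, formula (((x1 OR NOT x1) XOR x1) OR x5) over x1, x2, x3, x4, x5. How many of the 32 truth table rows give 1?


Formula: (((x1 OR NOT x1) XOR x1) OR x5) over 5 vars (32 rows)
Evaluate each row (x1, x2, x3, x4, x5 as bits, MSB first):
  row 0 [00000]: (((0 OR NOT 0) XOR 0) OR 0) -> 1
  row 1 [00001]: (((0 OR NOT 0) XOR 0) OR 1) -> 1
  row 2 [00010]: (((0 OR NOT 0) XOR 0) OR 0) -> 1
  row 3 [00011]: (((0 OR NOT 0) XOR 0) OR 1) -> 1
  row 4 [00100]: (((0 OR NOT 0) XOR 0) OR 0) -> 1
  row 5 [00101]: (((0 OR NOT 0) XOR 0) OR 1) -> 1
  row 6 [00110]: (((0 OR NOT 0) XOR 0) OR 0) -> 1
  row 7 [00111]: (((0 OR NOT 0) XOR 0) OR 1) -> 1
  row 8 [01000]: (((0 OR NOT 0) XOR 0) OR 0) -> 1
  row 9 [01001]: (((0 OR NOT 0) XOR 0) OR 1) -> 1
  row 10 [01010]: (((0 OR NOT 0) XOR 0) OR 0) -> 1
  row 11 [01011]: (((0 OR NOT 0) XOR 0) OR 1) -> 1
  row 12 [01100]: (((0 OR NOT 0) XOR 0) OR 0) -> 1
  row 13 [01101]: (((0 OR NOT 0) XOR 0) OR 1) -> 1
  row 14 [01110]: (((0 OR NOT 0) XOR 0) OR 0) -> 1
  row 15 [01111]: (((0 OR NOT 0) XOR 0) OR 1) -> 1
  row 16 [10000]: (((1 OR NOT 1) XOR 1) OR 0) -> 0
  row 17 [10001]: (((1 OR NOT 1) XOR 1) OR 1) -> 1
  row 18 [10010]: (((1 OR NOT 1) XOR 1) OR 0) -> 0
  row 19 [10011]: (((1 OR NOT 1) XOR 1) OR 1) -> 1
  row 20 [10100]: (((1 OR NOT 1) XOR 1) OR 0) -> 0
  row 21 [10101]: (((1 OR NOT 1) XOR 1) OR 1) -> 1
  row 22 [10110]: (((1 OR NOT 1) XOR 1) OR 0) -> 0
  row 23 [10111]: (((1 OR NOT 1) XOR 1) OR 1) -> 1
  row 24 [11000]: (((1 OR NOT 1) XOR 1) OR 0) -> 0
  row 25 [11001]: (((1 OR NOT 1) XOR 1) OR 1) -> 1
  row 26 [11010]: (((1 OR NOT 1) XOR 1) OR 0) -> 0
  row 27 [11011]: (((1 OR NOT 1) XOR 1) OR 1) -> 1
  row 28 [11100]: (((1 OR NOT 1) XOR 1) OR 0) -> 0
  row 29 [11101]: (((1 OR NOT 1) XOR 1) OR 1) -> 1
  row 30 [11110]: (((1 OR NOT 1) XOR 1) OR 0) -> 0
  row 31 [11111]: (((1 OR NOT 1) XOR 1) OR 1) -> 1
Full result column, 8 rows per line (x1,x2 fixed per line; x3,x4,x5 runs 000..111 left to right):
  rows 0-7 [x1,x2=00]: 11111111  (ones: 8)
  rows 8-15 [x1,x2=01]: 11111111  (ones: 8)
  rows 16-23 [x1,x2=10]: 01010101  (ones: 4)
  rows 24-31 [x1,x2=11]: 01010101  (ones: 4)
Count of 1-rows = 8+8+4+4 = 24

24


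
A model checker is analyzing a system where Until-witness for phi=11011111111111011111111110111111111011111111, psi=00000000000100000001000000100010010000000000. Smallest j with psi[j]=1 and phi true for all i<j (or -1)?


(phi U psi) at 0: need smallest j with psi[j]=1 and phi[i]=1 for all i in [0,j).
Scan from step 0:
  step 0: phi=1, psi=0 -> continue
  step 1: phi=1, psi=0 -> continue
  step 2: phi=0 -> phi-prefix broken from here
  step 11: psi=1 but phi already failed -> not a witness
  step 19: psi=1 but phi already failed -> not a witness
  step 26: psi=1 but phi already failed -> not a witness
  step 30: psi=1 but phi already failed -> not a witness
  step 33: psi=1 but phi already failed -> not a witness
  end of trace: no witness -> -1
Witness step = -1

-1


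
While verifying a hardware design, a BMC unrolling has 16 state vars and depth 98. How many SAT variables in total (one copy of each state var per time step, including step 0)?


BMC unrolls to depth k, creating one copy of each state var for steps 0..k.
Step count = 98 + 1 = 99 (steps 0 through 98)
Vars per step = 16
Total = 16 * 99 = 1584

1584


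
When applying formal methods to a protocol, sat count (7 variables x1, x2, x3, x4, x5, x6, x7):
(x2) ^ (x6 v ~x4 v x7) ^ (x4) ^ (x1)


CNF with 4 clauses over 7 vars (128 assignments).
An assignment satisfies CNF iff every clause has >=1 true literal.
Check each row (bits = x1,x2,x3,x4,x5,x6,x7; clause T/F shown):
  row 0 [0000000]: clauses=FTFF -> 0
  row 1 [0000001]: clauses=FTFF -> 0
  row 2 [0000010]: clauses=FTFF -> 0
  row 3 [0000011]: clauses=FTFF -> 0
  row 4 [0000100]: clauses=FTFF -> 0
  (every remaining row is evaluated the same way; all 128 results are listed next)
Full result column, 8 rows per line (x1,x2,x3,x4 fixed per line; x5,x6,x7 runs 000..111 left to right):
  rows 0-7 [x1,x2,x3,x4=0000]: 00000000  (ones: 0)
  rows 8-15 [x1,x2,x3,x4=0001]: 00000000  (ones: 0)
  rows 16-23 [x1,x2,x3,x4=0010]: 00000000  (ones: 0)
  rows 24-31 [x1,x2,x3,x4=0011]: 00000000  (ones: 0)
  rows 32-39 [x1,x2,x3,x4=0100]: 00000000  (ones: 0)
  rows 40-47 [x1,x2,x3,x4=0101]: 00000000  (ones: 0)
  rows 48-55 [x1,x2,x3,x4=0110]: 00000000  (ones: 0)
  rows 56-63 [x1,x2,x3,x4=0111]: 00000000  (ones: 0)
  rows 64-71 [x1,x2,x3,x4=1000]: 00000000  (ones: 0)
  rows 72-79 [x1,x2,x3,x4=1001]: 00000000  (ones: 0)
  rows 80-87 [x1,x2,x3,x4=1010]: 00000000  (ones: 0)
  rows 88-95 [x1,x2,x3,x4=1011]: 00000000  (ones: 0)
  rows 96-103 [x1,x2,x3,x4=1100]: 00000000  (ones: 0)
  rows 104-111 [x1,x2,x3,x4=1101]: 01110111  (ones: 6)
  rows 112-119 [x1,x2,x3,x4=1110]: 00000000  (ones: 0)
  rows 120-127 [x1,x2,x3,x4=1111]: 01110111  (ones: 6)
Satisfying assignments = 0+0+0+0+0+0+0+0+0+0+0+0+0+6+0+6 = 12

12


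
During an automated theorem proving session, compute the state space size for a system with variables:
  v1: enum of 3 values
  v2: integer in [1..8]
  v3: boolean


State space = product of domain sizes of all variables.
Domain sizes:
  v1 (enum of 3 values): 3
  v2 (integer in [1..8]): 8
  v3 (boolean): 2
Product = 3 * 8 * 2 = 48

48


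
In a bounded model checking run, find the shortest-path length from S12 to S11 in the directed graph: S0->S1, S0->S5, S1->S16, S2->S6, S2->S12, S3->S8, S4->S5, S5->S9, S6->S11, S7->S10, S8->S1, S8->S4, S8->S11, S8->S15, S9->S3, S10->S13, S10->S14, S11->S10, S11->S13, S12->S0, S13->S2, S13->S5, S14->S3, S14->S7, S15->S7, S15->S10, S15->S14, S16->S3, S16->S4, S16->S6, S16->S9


BFS layer-by-layer from S12:
  dist 0: {S12}
  dist 1: {S0}
  dist 2: {S1, S5}
  dist 3: {S9, S16}
  dist 4: {S3, S4, S6}
  dist 5: {S8, S11}
  -> S11 reached at distance 5
Shortest path length = 5

5


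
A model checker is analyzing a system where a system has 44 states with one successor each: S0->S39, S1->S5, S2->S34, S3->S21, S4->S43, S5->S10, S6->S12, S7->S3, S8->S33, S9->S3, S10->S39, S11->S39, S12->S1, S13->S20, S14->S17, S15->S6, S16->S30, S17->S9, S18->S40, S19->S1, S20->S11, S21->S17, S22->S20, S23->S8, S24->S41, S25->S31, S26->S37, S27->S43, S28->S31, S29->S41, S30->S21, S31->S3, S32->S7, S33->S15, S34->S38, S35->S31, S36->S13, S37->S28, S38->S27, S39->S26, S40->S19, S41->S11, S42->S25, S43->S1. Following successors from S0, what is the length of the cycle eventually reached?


Trace from S0 until a state repeats:
  S0 -> S39 -> S26 -> S37 -> S28 -> S31 -> S3 -> S21 -> S17 -> S9 -> S3
S3 first seen at step 6, revisited at step 10.
Cycle length = 10 - 6 = 4

4


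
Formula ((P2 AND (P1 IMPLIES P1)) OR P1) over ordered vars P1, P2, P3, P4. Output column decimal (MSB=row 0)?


Formula: ((P2 AND (P1 IMPLIES P1)) OR P1) over P1, P2, P3, P4 (16 rows)
Evaluate each row (bits = P1,P2,P3,P4, MSB first):
  row 0 [0000]: ((0 AND (0 IMPLIES 0)) OR 0) -> 0
  row 1 [0001]: ((0 AND (0 IMPLIES 0)) OR 0) -> 0
  row 2 [0010]: ((0 AND (0 IMPLIES 0)) OR 0) -> 0
  row 3 [0011]: ((0 AND (0 IMPLIES 0)) OR 0) -> 0
  row 4 [0100]: ((1 AND (0 IMPLIES 0)) OR 0) -> 1
  row 5 [0101]: ((1 AND (0 IMPLIES 0)) OR 0) -> 1
  row 6 [0110]: ((1 AND (0 IMPLIES 0)) OR 0) -> 1
  row 7 [0111]: ((1 AND (0 IMPLIES 0)) OR 0) -> 1
  row 8 [1000]: ((0 AND (1 IMPLIES 1)) OR 1) -> 1
  row 9 [1001]: ((0 AND (1 IMPLIES 1)) OR 1) -> 1
  row 10 [1010]: ((0 AND (1 IMPLIES 1)) OR 1) -> 1
  row 11 [1011]: ((0 AND (1 IMPLIES 1)) OR 1) -> 1
  row 12 [1100]: ((1 AND (1 IMPLIES 1)) OR 1) -> 1
  row 13 [1101]: ((1 AND (1 IMPLIES 1)) OR 1) -> 1
  row 14 [1110]: ((1 AND (1 IMPLIES 1)) OR 1) -> 1
  row 15 [1111]: ((1 AND (1 IMPLIES 1)) OR 1) -> 1
Full result column, 4 rows per line (P1,P2 fixed per line; P3,P4 runs 00..11 left to right):
  rows 0-3 [P1,P2=00]: 0000  = hex 0
  rows 4-7 [P1,P2=01]: 1111  = hex F
  rows 8-11 [P1,P2=10]: 1111  = hex F
  rows 12-15 [P1,P2=11]: 1111  = hex F
Output column (row 0 .. row 15) = 0000111111111111
Output column grouped in 4s = 0000 1111 1111 1111 = 0x0FFF
Convert to decimal digit by digit (value = value*16 + digit):
  0 -> 0
  0*16 + 15 (F) = 15
  15*16 + 15 (F) = 255
  255*16 + 15 (F) = 4095
Decimal = 4095

4095


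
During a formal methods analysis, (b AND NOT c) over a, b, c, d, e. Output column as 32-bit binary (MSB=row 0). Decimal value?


Formula: (b AND NOT c) over a, b, c, d, e (32 rows)
Evaluate each row (bits = a,b,c,d,e, MSB first):
  row 0 [00000]: (0 AND NOT 0) -> 0
  row 1 [00001]: (0 AND NOT 0) -> 0
  row 2 [00010]: (0 AND NOT 0) -> 0
  row 3 [00011]: (0 AND NOT 0) -> 0
  row 4 [00100]: (0 AND NOT 1) -> 0
  row 5 [00101]: (0 AND NOT 1) -> 0
  row 6 [00110]: (0 AND NOT 1) -> 0
  row 7 [00111]: (0 AND NOT 1) -> 0
  row 8 [01000]: (1 AND NOT 0) -> 1
  row 9 [01001]: (1 AND NOT 0) -> 1
  row 10 [01010]: (1 AND NOT 0) -> 1
  row 11 [01011]: (1 AND NOT 0) -> 1
  row 12 [01100]: (1 AND NOT 1) -> 0
  row 13 [01101]: (1 AND NOT 1) -> 0
  row 14 [01110]: (1 AND NOT 1) -> 0
  row 15 [01111]: (1 AND NOT 1) -> 0
  row 16 [10000]: (0 AND NOT 0) -> 0
  row 17 [10001]: (0 AND NOT 0) -> 0
  row 18 [10010]: (0 AND NOT 0) -> 0
  row 19 [10011]: (0 AND NOT 0) -> 0
  row 20 [10100]: (0 AND NOT 1) -> 0
  row 21 [10101]: (0 AND NOT 1) -> 0
  row 22 [10110]: (0 AND NOT 1) -> 0
  row 23 [10111]: (0 AND NOT 1) -> 0
  row 24 [11000]: (1 AND NOT 0) -> 1
  row 25 [11001]: (1 AND NOT 0) -> 1
  row 26 [11010]: (1 AND NOT 0) -> 1
  row 27 [11011]: (1 AND NOT 0) -> 1
  row 28 [11100]: (1 AND NOT 1) -> 0
  row 29 [11101]: (1 AND NOT 1) -> 0
  row 30 [11110]: (1 AND NOT 1) -> 0
  row 31 [11111]: (1 AND NOT 1) -> 0
Full result column, 4 rows per line (a,b,c fixed per line; d,e runs 00..11 left to right):
  rows 0-3 [a,b,c=000]: 0000  = hex 0
  rows 4-7 [a,b,c=001]: 0000  = hex 0
  rows 8-11 [a,b,c=010]: 1111  = hex F
  rows 12-15 [a,b,c=011]: 0000  = hex 0
  rows 16-19 [a,b,c=100]: 0000  = hex 0
  rows 20-23 [a,b,c=101]: 0000  = hex 0
  rows 24-27 [a,b,c=110]: 1111  = hex F
  rows 28-31 [a,b,c=111]: 0000  = hex 0
Output column (row 0 .. row 31) = 00000000111100000000000011110000
Output column grouped in 4s = 0000 0000 1111 0000 0000 0000 1111 0000 = 0x00F000F0
Convert to decimal digit by digit (value = value*16 + digit):
  0 -> 0
  0*16 + 0 = 0
  0*16 + 15 (F) = 15
  15*16 + 0 = 240
  240*16 + 0 = 3840
  3840*16 + 0 = 61440
  61440*16 + 15 (F) = 983055
  983055*16 + 0 = 15728880
Decimal = 15728880

15728880


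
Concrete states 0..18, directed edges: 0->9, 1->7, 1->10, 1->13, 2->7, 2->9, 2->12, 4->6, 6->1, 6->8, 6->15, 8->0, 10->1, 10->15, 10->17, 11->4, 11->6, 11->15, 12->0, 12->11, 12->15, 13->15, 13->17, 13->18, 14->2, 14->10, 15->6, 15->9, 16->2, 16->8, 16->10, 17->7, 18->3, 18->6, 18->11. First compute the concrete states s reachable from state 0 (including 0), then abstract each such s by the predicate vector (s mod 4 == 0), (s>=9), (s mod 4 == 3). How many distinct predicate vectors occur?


BFS from 0:
Concrete reachable: {0, 9}
Abstract via predicates (s mod 4 == 0), (s>=9), (s mod 4 == 3):
  (0,1,0) <- {9}
  (1,0,0) <- {0}
Distinct abstract states = 2

2


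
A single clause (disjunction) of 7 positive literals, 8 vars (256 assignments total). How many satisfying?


Step 1: Total=2^8=256
Step 2: Unsat when all 7 false: 2^1=2
Step 3: Sat=256-2=254

254


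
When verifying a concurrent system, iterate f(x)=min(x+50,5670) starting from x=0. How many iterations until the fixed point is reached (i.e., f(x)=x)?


Step 1: x=0, cap=5670, increment=50
Step 2: x grows by 50 each step until capped at 5670; fixed point is x=5670
Step 3: iterations = ceil(5670/50) = 114

114


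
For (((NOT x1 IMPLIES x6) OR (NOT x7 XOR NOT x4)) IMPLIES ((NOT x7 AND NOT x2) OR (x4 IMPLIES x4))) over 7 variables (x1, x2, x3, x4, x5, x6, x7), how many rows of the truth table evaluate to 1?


Formula: (((NOT x1 IMPLIES x6) OR (NOT x7 XOR NOT x4)) IMPLIES ((NOT x7 AND NOT x2) OR (x4 IMPLIES x4))) over 7 vars (128 rows)
Evaluate each row (x1, x2, x3, x4, x5, x6, x7 as bits, MSB first):
  row 0 [0000000]: (((NOT 0 IMPLIES 0) OR (NOT 0 XOR NOT 0)) IMPLIES ((NOT 0 AND NOT 0) OR (0 IMPLIES 0))) -> 1
  row 1 [0000001]: (((NOT 0 IMPLIES 0) OR (NOT 1 XOR NOT 0)) IMPLIES ((NOT 1 AND NOT 0) OR (0 IMPLIES 0))) -> 1
  row 2 [0000010]: (((NOT 0 IMPLIES 1) OR (NOT 0 XOR NOT 0)) IMPLIES ((NOT 0 AND NOT 0) OR (0 IMPLIES 0))) -> 1
  row 3 [0000011]: (((NOT 0 IMPLIES 1) OR (NOT 1 XOR NOT 0)) IMPLIES ((NOT 1 AND NOT 0) OR (0 IMPLIES 0))) -> 1
  row 4 [0000100]: (((NOT 0 IMPLIES 0) OR (NOT 0 XOR NOT 0)) IMPLIES ((NOT 0 AND NOT 0) OR (0 IMPLIES 0))) -> 1
  (every remaining row is evaluated the same way; all 128 results are listed next)
Full result column, 8 rows per line (x1,x2,x3,x4 fixed per line; x5,x6,x7 runs 000..111 left to right):
  rows 0-7 [x1,x2,x3,x4=0000]: 11111111  (ones: 8)
  rows 8-15 [x1,x2,x3,x4=0001]: 11111111  (ones: 8)
  rows 16-23 [x1,x2,x3,x4=0010]: 11111111  (ones: 8)
  rows 24-31 [x1,x2,x3,x4=0011]: 11111111  (ones: 8)
  rows 32-39 [x1,x2,x3,x4=0100]: 11111111  (ones: 8)
  rows 40-47 [x1,x2,x3,x4=0101]: 11111111  (ones: 8)
  rows 48-55 [x1,x2,x3,x4=0110]: 11111111  (ones: 8)
  rows 56-63 [x1,x2,x3,x4=0111]: 11111111  (ones: 8)
  rows 64-71 [x1,x2,x3,x4=1000]: 11111111  (ones: 8)
  rows 72-79 [x1,x2,x3,x4=1001]: 11111111  (ones: 8)
  rows 80-87 [x1,x2,x3,x4=1010]: 11111111  (ones: 8)
  rows 88-95 [x1,x2,x3,x4=1011]: 11111111  (ones: 8)
  rows 96-103 [x1,x2,x3,x4=1100]: 11111111  (ones: 8)
  rows 104-111 [x1,x2,x3,x4=1101]: 11111111  (ones: 8)
  rows 112-119 [x1,x2,x3,x4=1110]: 11111111  (ones: 8)
  rows 120-127 [x1,x2,x3,x4=1111]: 11111111  (ones: 8)
Count of 1-rows = 8+8+8+8+8+8+8+8+8+8+8+8+8+8+8+8 = 128

128


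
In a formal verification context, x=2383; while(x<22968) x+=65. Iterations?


Step 1: x goes from 2383 toward 22968 by 65; the body runs while x<22968, so iterations = ceil((bound-start)/step)
Step 2: Distance=20585
Step 3: ceil(20585/65)=317

317


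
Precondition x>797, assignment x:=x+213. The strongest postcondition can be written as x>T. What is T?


Formula: sp(P, x:=E) = exists old_x. (x = E[old_x/x]) AND P[old_x/x] (old_x is the value of x before the assignment; eliminate old_x by solving x = E[old_x/x] for old_x)
Step 1: Precondition P: x>797, i.e. old_x > 797
Step 2: Assignment gives x = old_x + 213, so old_x = x - 213
Step 3: Substitute into P: x - 213 > 797
Step 4: Simplify: x > 797+213 = 1010

1010


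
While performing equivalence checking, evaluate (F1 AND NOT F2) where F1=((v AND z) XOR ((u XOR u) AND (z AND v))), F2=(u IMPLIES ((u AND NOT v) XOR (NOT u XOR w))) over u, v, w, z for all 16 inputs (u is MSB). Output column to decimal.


F1 = ((v AND z) XOR ((u XOR u) AND (z AND v)))
F2 = (u IMPLIES ((u AND NOT v) XOR (NOT u XOR w)))
Counterexample to F1=>F2 is where F1=1 and F2=0.
Evaluate each row (bits = u,v,w,z, MSB first):
  row 0 [0000]: F1=0 F2=1 -> F1&~F2 -> 0
  row 1 [0001]: F1=0 F2=1 -> F1&~F2 -> 0
  row 2 [0010]: F1=0 F2=1 -> F1&~F2 -> 0
  row 3 [0011]: F1=0 F2=1 -> F1&~F2 -> 0
  row 4 [0100]: F1=0 F2=1 -> F1&~F2 -> 0
  row 5 [0101]: F1=1 F2=1 -> F1&~F2 -> 0
  row 6 [0110]: F1=0 F2=1 -> F1&~F2 -> 0
  row 7 [0111]: F1=1 F2=1 -> F1&~F2 -> 0
  row 8 [1000]: F1=0 F2=1 -> F1&~F2 -> 0
  row 9 [1001]: F1=0 F2=1 -> F1&~F2 -> 0
  row 10 [1010]: F1=0 F2=0 -> F1&~F2 -> 0
  row 11 [1011]: F1=0 F2=0 -> F1&~F2 -> 0
  row 12 [1100]: F1=0 F2=0 -> F1&~F2 -> 0
  row 13 [1101]: F1=1 F2=0 -> F1&~F2 -> 1
  row 14 [1110]: F1=0 F2=1 -> F1&~F2 -> 0
  row 15 [1111]: F1=1 F2=1 -> F1&~F2 -> 0
Full result column, 4 rows per line (u,v fixed per line; w,z runs 00..11 left to right):
  rows 0-3 [u,v=00]: 0000  = hex 0
  rows 4-7 [u,v=01]: 0000  = hex 0
  rows 8-11 [u,v=10]: 0000  = hex 0
  rows 12-15 [u,v=11]: 0100  = hex 4
Counterexample vector (row 0 .. row 15) = 0000000000000100
Output column grouped in 4s = 0000 0000 0000 0100 = 0x0004
Convert to decimal digit by digit (value = value*16 + digit):
  0 -> 0
  0*16 + 0 = 0
  0*16 + 0 = 0
  0*16 + 4 = 4
Decimal = 4

4


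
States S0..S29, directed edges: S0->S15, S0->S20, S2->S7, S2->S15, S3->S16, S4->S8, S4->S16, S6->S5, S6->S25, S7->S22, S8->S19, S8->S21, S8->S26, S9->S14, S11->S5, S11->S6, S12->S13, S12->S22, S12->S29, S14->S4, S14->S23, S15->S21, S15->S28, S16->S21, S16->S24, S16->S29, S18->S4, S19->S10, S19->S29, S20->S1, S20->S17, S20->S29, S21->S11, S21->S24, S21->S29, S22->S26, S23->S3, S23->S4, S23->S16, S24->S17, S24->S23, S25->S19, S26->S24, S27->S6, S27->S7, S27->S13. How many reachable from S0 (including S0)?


BFS from S0:
  layer 0: {S0}
  layer 1: {S15, S20}
  layer 2: {S1, S17, S21, S28, S29}
  layer 3: {S11, S24}
  layer 4: {S5, S6, S23}
  layer 5: {S3, S4, S16, S25}
  layer 6: {S8, S19}
  layer 7: {S10, S26}
Reachable set: {S0, S1, S3, S4, S5, S6, S8, S10, S11, S15, S16, S17, S19, S20, S21, S23, S24, S25, S26, S28, S29}
Count = 21

21


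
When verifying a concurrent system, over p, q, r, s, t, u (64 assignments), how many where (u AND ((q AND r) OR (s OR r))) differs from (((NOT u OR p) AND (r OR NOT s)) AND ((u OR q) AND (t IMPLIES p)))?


F1 = (u AND ((q AND r) OR (s OR r)))
F2 = (((NOT u OR p) AND (r OR NOT s)) AND ((u OR q) AND (t IMPLIES p)))
Evaluate both on each of 64 rows (bits = p,q,r,s,t,u):
  row 0 [000000]: F1=0 F2=0 -> 0
  row 1 [000001]: F1=0 F2=0 -> 0
  row 2 [000010]: F1=0 F2=0 -> 0
  row 3 [000011]: F1=0 F2=0 -> 0
  row 4 [000100]: F1=0 F2=0 -> 0
  (every remaining row is evaluated the same way; all 64 results are listed next)
Full result column, 8 rows per line (p,q,r fixed per line; s,t,u runs 000..111 left to right):
  rows 0-7 [p,q,r=000]: 00000101  (ones: 2)
  rows 8-15 [p,q,r=001]: 01010101  (ones: 4)
  rows 16-23 [p,q,r=010]: 10000101  (ones: 3)
  rows 24-31 [p,q,r=011]: 11011101  (ones: 6)
  rows 32-39 [p,q,r=100]: 01010101  (ones: 4)
  rows 40-47 [p,q,r=101]: 00000000  (ones: 0)
  rows 48-55 [p,q,r=110]: 11110101  (ones: 6)
  rows 56-63 [p,q,r=111]: 10101010  (ones: 4)
Disagreements = 2+4+3+6+4+0+6+4 = 29

29


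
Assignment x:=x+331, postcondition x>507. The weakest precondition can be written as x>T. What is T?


Formula: wp(x:=E, P) = P[E/x] (substitute E for x in postcondition)
Step 1: Postcondition: x>507
Step 2: Substitute x+331 for x: x+331>507
Step 3: Solve for x: x > 507-331 = 176

176


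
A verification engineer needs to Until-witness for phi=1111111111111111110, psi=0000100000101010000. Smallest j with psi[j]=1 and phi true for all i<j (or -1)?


(phi U psi) at 0: need smallest j with psi[j]=1 and phi[i]=1 for all i in [0,j).
Scan from step 0:
  step 0: phi=1, psi=0 -> continue
  step 1: phi=1, psi=0 -> continue
  step 2: phi=1, psi=0 -> continue
  step 3: phi=1, psi=0 -> continue
  step 4: psi=1 and phi held for [0,4) -> witness found
Witness step = 4

4


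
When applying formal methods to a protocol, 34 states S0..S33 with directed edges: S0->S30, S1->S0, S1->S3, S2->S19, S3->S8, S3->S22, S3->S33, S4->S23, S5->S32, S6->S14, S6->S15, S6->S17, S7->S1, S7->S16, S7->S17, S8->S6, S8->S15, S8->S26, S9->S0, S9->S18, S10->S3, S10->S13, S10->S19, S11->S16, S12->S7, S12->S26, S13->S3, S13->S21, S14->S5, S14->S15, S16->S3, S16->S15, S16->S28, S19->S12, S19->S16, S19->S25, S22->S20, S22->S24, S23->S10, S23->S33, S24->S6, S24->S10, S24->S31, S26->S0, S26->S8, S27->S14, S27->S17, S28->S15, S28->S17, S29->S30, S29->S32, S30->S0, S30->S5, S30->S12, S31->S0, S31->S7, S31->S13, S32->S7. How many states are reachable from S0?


BFS from S0:
  layer 0: {S0}
  layer 1: {S30}
  layer 2: {S5, S12}
  layer 3: {S7, S26, S32}
  layer 4: {S1, S8, S16, S17}
  layer 5: {S3, S6, S15, S28}
  layer 6: {S14, S22, S33}
  layer 7: {S20, S24}
  layer 8: {S10, S31}
  layer 9: {S13, S19}
  layer 10: {S21, S25}
Reachable set: {S0, S1, S3, S5, S6, S7, S8, S10, S12, S13, S14, S15, S16, S17, S19, S20, S21, S22, S24, S25, S26, S28, S30, S31, S32, S33}
Count = 26

26


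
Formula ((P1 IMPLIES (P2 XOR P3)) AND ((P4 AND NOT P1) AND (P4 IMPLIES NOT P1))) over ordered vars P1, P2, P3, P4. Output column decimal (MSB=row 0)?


Formula: ((P1 IMPLIES (P2 XOR P3)) AND ((P4 AND NOT P1) AND (P4 IMPLIES NOT P1))) over P1, P2, P3, P4 (16 rows)
Evaluate each row (bits = P1,P2,P3,P4, MSB first):
  row 0 [0000]: ((0 IMPLIES (0 XOR 0)) AND ((0 AND NOT 0) AND (0 IMPLIES NOT 0))) -> 0
  row 1 [0001]: ((0 IMPLIES (0 XOR 0)) AND ((1 AND NOT 0) AND (1 IMPLIES NOT 0))) -> 1
  row 2 [0010]: ((0 IMPLIES (0 XOR 1)) AND ((0 AND NOT 0) AND (0 IMPLIES NOT 0))) -> 0
  row 3 [0011]: ((0 IMPLIES (0 XOR 1)) AND ((1 AND NOT 0) AND (1 IMPLIES NOT 0))) -> 1
  row 4 [0100]: ((0 IMPLIES (1 XOR 0)) AND ((0 AND NOT 0) AND (0 IMPLIES NOT 0))) -> 0
  row 5 [0101]: ((0 IMPLIES (1 XOR 0)) AND ((1 AND NOT 0) AND (1 IMPLIES NOT 0))) -> 1
  row 6 [0110]: ((0 IMPLIES (1 XOR 1)) AND ((0 AND NOT 0) AND (0 IMPLIES NOT 0))) -> 0
  row 7 [0111]: ((0 IMPLIES (1 XOR 1)) AND ((1 AND NOT 0) AND (1 IMPLIES NOT 0))) -> 1
  row 8 [1000]: ((1 IMPLIES (0 XOR 0)) AND ((0 AND NOT 1) AND (0 IMPLIES NOT 1))) -> 0
  row 9 [1001]: ((1 IMPLIES (0 XOR 0)) AND ((1 AND NOT 1) AND (1 IMPLIES NOT 1))) -> 0
  row 10 [1010]: ((1 IMPLIES (0 XOR 1)) AND ((0 AND NOT 1) AND (0 IMPLIES NOT 1))) -> 0
  row 11 [1011]: ((1 IMPLIES (0 XOR 1)) AND ((1 AND NOT 1) AND (1 IMPLIES NOT 1))) -> 0
  row 12 [1100]: ((1 IMPLIES (1 XOR 0)) AND ((0 AND NOT 1) AND (0 IMPLIES NOT 1))) -> 0
  row 13 [1101]: ((1 IMPLIES (1 XOR 0)) AND ((1 AND NOT 1) AND (1 IMPLIES NOT 1))) -> 0
  row 14 [1110]: ((1 IMPLIES (1 XOR 1)) AND ((0 AND NOT 1) AND (0 IMPLIES NOT 1))) -> 0
  row 15 [1111]: ((1 IMPLIES (1 XOR 1)) AND ((1 AND NOT 1) AND (1 IMPLIES NOT 1))) -> 0
Full result column, 4 rows per line (P1,P2 fixed per line; P3,P4 runs 00..11 left to right):
  rows 0-3 [P1,P2=00]: 0101  = hex 5
  rows 4-7 [P1,P2=01]: 0101  = hex 5
  rows 8-11 [P1,P2=10]: 0000  = hex 0
  rows 12-15 [P1,P2=11]: 0000  = hex 0
Output column (row 0 .. row 15) = 0101010100000000
Output column grouped in 4s = 0101 0101 0000 0000 = 0x5500
Convert to decimal digit by digit (value = value*16 + digit):
  5 -> 5
  5*16 + 5 = 85
  85*16 + 0 = 1360
  1360*16 + 0 = 21760
Decimal = 21760

21760


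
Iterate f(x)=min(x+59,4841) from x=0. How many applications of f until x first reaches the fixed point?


Step 1: x=0, cap=4841, increment=59
Step 2: x grows by 59 each step until capped at 4841; fixed point is x=4841
Step 3: iterations = ceil(4841/59) = 83

83


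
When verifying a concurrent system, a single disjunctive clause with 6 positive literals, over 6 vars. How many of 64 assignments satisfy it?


Step 1: Total=2^6=64
Step 2: Unsat when all 6 false: 2^0=1
Step 3: Sat=64-1=63

63
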